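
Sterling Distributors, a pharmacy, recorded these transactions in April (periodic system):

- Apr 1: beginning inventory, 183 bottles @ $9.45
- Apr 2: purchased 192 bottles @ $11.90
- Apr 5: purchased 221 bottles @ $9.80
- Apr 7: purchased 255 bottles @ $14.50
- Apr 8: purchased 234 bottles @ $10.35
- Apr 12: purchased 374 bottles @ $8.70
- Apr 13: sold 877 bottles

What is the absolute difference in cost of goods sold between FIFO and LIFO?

$636.15

FIFO COGS: 183 @ $9.45 + 192 @ $11.90 + 221 @ $9.80 + 255 @ $14.50 + 26 @ $10.35 = $10,146.55
LIFO COGS: 374 @ $8.70 + 234 @ $10.35 + 255 @ $14.50 + 14 @ $9.80 = $9,510.40
Difference = |$10,146.55 − $9,510.40| = $636.15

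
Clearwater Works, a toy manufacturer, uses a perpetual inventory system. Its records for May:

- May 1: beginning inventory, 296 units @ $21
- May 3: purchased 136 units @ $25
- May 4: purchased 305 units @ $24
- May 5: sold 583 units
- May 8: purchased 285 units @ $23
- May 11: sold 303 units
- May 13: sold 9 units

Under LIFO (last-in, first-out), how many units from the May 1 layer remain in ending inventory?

127

May 5, 583 sold [LIFO — newest first]: 305 @ $24 + 136 @ $25 + 142 @ $21 = $13,702
May 11, 303 sold [LIFO — newest first]: 285 @ $23 + 18 @ $21 = $6,933
May 13, 9 sold [LIFO — newest first]: 9 @ $21 = $189
Total COGS = $13,702 + $6,933 + $189 = $20,824
Ending inventory: 127 @ $21 = $2,667
Check: goods available $23,491 = COGS $20,824 + ending $2,667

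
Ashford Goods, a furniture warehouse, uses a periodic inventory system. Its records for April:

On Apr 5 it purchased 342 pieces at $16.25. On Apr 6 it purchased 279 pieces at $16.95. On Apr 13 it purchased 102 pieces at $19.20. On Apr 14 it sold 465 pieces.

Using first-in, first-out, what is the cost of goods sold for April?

Apr 14, 465 sold [FIFO — oldest first]: 342 @ $16.25 + 123 @ $16.95 = $7,642.35
Ending inventory: 156 @ $16.95 + 102 @ $19.20 = $4,602.60
Check: goods available $12,244.95 = COGS $7,642.35 + ending $4,602.60

COGS = $7,642.35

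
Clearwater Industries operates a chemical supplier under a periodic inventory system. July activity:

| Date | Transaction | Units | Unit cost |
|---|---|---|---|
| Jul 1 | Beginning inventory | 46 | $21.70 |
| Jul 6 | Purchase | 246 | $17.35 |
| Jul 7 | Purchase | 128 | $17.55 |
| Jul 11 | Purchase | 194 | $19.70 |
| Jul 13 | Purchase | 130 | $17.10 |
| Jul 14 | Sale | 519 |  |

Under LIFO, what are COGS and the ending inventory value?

Jul 14, 519 sold [LIFO — newest first]: 130 @ $17.10 + 194 @ $19.70 + 128 @ $17.55 + 67 @ $17.35 = $9,453.65
Ending inventory: 46 @ $21.70 + 179 @ $17.35 = $4,103.85

COGS = $9,453.65; ending inventory = $4,103.85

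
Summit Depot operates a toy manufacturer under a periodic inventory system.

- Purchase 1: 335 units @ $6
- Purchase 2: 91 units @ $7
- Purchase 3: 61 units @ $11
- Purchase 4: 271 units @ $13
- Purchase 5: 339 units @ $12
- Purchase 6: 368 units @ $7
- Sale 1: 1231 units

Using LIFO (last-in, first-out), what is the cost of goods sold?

Sale 1 (1231) [LIFO — newest first]: 368 @ $7 + 339 @ $12 + 271 @ $13 + 61 @ $11 + 91 @ $7 + 101 @ $6 = $12,081
Ending inventory: 234 @ $6 = $1,404

COGS = $12,081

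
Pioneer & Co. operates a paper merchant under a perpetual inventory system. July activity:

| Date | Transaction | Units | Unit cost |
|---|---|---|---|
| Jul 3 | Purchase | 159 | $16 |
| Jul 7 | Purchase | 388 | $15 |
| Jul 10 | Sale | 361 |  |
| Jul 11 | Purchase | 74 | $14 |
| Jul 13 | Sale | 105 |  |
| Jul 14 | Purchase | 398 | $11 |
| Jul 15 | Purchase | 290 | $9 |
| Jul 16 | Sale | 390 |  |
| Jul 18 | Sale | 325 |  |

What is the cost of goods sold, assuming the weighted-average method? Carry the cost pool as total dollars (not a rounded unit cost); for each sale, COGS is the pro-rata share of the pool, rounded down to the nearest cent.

COGS = $14,975.72

After Jul 3: 159 on hand, pool $2,544.00 (≈ $16.0000 each)
After Jul 7: 547 on hand, pool $8,364.00 (≈ $15.2907 each)
Jul 10, sell 361: 361/547 × $8,364.00 → $5,519.93
After Jul 11: 260 on hand, pool $3,880.07 (≈ $14.9233 each)
Jul 13, sell 105: 105/260 × $3,880.07 → $1,566.95
After Jul 14: 553 on hand, pool $6,691.12 (≈ $12.0997 each)
After Jul 15: 843 on hand, pool $9,301.12 (≈ $11.0334 each)
Jul 16, sell 390: 390/843 × $9,301.12 → $4,303.00
Jul 18, sell 325: 325/453 × $4,998.12 → $3,585.84
Total COGS = $5,519.93 + $1,566.95 + $4,303.00 + $3,585.84 = $14,975.72
Ending inventory (cost pool remaining) = $1,412.28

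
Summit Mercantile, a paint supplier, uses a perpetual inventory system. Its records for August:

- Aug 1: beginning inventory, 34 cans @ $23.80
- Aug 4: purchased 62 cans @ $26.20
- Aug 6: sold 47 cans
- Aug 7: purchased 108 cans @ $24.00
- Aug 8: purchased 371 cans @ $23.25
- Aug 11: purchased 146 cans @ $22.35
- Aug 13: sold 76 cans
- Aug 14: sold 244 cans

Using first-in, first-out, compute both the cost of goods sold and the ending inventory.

Aug 6, 47 sold [FIFO — oldest first]: 34 @ $23.80 + 13 @ $26.20 = $1,149.80
Aug 13, 76 sold [FIFO — oldest first]: 49 @ $26.20 + 27 @ $24.00 = $1,931.80
Aug 14, 244 sold [FIFO — oldest first]: 81 @ $24.00 + 163 @ $23.25 = $5,733.75
Total COGS = $1,149.80 + $1,931.80 + $5,733.75 = $8,815.35
Ending inventory: 208 @ $23.25 + 146 @ $22.35 = $8,099.10
Check: goods available $16,914.45 = COGS $8,815.35 + ending $8,099.10

COGS = $8,815.35; ending inventory = $8,099.10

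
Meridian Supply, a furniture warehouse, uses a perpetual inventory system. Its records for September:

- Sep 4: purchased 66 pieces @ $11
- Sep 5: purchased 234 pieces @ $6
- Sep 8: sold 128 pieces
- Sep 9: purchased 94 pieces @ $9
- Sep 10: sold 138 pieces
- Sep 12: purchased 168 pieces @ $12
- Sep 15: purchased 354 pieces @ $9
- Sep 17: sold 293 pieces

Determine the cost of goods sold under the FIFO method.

Sep 8, 128 sold [FIFO — oldest first]: 66 @ $11 + 62 @ $6 = $1,098
Sep 10, 138 sold [FIFO — oldest first]: 138 @ $6 = $828
Sep 17, 293 sold [FIFO — oldest first]: 34 @ $6 + 94 @ $9 + 165 @ $12 = $3,030
Total COGS = $1,098 + $828 + $3,030 = $4,956
Ending inventory: 3 @ $12 + 354 @ $9 = $3,222
Check: goods available $8,178 = COGS $4,956 + ending $3,222

COGS = $4,956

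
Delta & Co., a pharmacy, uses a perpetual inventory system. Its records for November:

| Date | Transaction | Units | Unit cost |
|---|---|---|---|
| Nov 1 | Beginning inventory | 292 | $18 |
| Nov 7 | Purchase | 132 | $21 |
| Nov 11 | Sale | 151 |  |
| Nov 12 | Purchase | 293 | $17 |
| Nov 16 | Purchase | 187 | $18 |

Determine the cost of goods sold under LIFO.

COGS = $3,114

Nov 11, 151 sold [LIFO — newest first]: 132 @ $21 + 19 @ $18 = $3,114
Ending inventory: 273 @ $18 + 293 @ $17 + 187 @ $18 = $13,261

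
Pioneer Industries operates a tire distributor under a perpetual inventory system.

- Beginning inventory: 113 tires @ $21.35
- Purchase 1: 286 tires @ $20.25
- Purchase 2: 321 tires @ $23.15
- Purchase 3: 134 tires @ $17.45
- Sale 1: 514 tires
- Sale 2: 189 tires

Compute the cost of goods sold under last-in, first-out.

Sale 1 (514) [LIFO — newest first]: 134 @ $17.45 + 321 @ $23.15 + 59 @ $20.25 = $10,964.20
Sale 2 (189) [LIFO — newest first]: 189 @ $20.25 = $3,827.25
Total COGS = $10,964.20 + $3,827.25 = $14,791.45
Ending inventory: 113 @ $21.35 + 38 @ $20.25 = $3,182.05

COGS = $14,791.45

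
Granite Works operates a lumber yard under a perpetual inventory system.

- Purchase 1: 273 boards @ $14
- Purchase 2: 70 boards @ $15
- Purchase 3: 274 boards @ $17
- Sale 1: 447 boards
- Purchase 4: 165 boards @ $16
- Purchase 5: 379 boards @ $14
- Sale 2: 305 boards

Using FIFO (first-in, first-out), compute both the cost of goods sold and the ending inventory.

COGS = $11,690; ending inventory = $5,786

Sale 1 (447) [FIFO — oldest first]: 273 @ $14 + 70 @ $15 + 104 @ $17 = $6,640
Sale 2 (305) [FIFO — oldest first]: 170 @ $17 + 135 @ $16 = $5,050
Total COGS = $6,640 + $5,050 = $11,690
Ending inventory: 30 @ $16 + 379 @ $14 = $5,786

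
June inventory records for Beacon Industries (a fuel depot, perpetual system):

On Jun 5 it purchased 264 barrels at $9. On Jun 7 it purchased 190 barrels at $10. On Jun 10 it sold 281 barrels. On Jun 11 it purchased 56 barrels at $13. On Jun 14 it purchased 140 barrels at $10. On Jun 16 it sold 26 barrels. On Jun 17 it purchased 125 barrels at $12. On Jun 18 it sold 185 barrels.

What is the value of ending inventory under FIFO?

Ending inventory = $3,134

Jun 10, 281 sold [FIFO — oldest first]: 264 @ $9 + 17 @ $10 = $2,546
Jun 16, 26 sold [FIFO — oldest first]: 26 @ $10 = $260
Jun 18, 185 sold [FIFO — oldest first]: 147 @ $10 + 38 @ $13 = $1,964
Total COGS = $2,546 + $260 + $1,964 = $4,770
Ending inventory: 18 @ $13 + 140 @ $10 + 125 @ $12 = $3,134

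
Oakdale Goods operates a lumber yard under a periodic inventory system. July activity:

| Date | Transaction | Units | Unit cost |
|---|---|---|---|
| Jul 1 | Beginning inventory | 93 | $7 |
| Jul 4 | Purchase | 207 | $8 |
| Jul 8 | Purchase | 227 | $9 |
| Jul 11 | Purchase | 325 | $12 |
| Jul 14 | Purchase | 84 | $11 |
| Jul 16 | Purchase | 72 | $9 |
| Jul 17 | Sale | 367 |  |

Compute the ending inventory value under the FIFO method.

Ending inventory = $6,912

Jul 17, 367 sold [FIFO — oldest first]: 93 @ $7 + 207 @ $8 + 67 @ $9 = $2,910
Ending inventory: 160 @ $9 + 325 @ $12 + 84 @ $11 + 72 @ $9 = $6,912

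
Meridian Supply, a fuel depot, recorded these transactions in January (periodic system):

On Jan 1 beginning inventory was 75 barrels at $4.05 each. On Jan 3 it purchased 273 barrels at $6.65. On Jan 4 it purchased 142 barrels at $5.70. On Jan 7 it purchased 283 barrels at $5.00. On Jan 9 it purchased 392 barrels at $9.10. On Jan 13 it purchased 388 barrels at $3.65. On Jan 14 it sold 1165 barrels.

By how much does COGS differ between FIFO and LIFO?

$931.00

FIFO COGS: 75 @ $4.05 + 273 @ $6.65 + 142 @ $5.70 + 283 @ $5.00 + 392 @ $9.10 = $7,910.80
LIFO COGS: 388 @ $3.65 + 392 @ $9.10 + 283 @ $5.00 + 102 @ $5.70 = $6,979.80
Difference = |$7,910.80 − $6,979.80| = $931.00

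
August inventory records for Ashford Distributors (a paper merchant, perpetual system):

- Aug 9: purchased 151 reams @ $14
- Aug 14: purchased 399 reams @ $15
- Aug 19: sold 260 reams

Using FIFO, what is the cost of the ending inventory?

Aug 19, 260 sold [FIFO — oldest first]: 151 @ $14 + 109 @ $15 = $3,749
Ending inventory: 290 @ $15 = $4,350
Check: goods available $8,099 = COGS $3,749 + ending $4,350

Ending inventory = $4,350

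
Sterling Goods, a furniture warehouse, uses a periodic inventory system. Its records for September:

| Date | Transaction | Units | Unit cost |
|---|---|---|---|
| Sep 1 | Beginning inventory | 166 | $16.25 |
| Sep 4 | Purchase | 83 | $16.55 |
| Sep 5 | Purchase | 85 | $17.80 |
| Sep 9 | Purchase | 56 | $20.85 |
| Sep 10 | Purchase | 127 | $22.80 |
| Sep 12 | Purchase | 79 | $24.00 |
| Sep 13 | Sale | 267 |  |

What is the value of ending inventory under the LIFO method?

Ending inventory = $5,495.15

Sep 13, 267 sold [LIFO — newest first]: 79 @ $24.00 + 127 @ $22.80 + 56 @ $20.85 + 5 @ $17.80 = $6,048.20
Ending inventory: 166 @ $16.25 + 83 @ $16.55 + 80 @ $17.80 = $5,495.15
Check: goods available $11,543.35 = COGS $6,048.20 + ending $5,495.15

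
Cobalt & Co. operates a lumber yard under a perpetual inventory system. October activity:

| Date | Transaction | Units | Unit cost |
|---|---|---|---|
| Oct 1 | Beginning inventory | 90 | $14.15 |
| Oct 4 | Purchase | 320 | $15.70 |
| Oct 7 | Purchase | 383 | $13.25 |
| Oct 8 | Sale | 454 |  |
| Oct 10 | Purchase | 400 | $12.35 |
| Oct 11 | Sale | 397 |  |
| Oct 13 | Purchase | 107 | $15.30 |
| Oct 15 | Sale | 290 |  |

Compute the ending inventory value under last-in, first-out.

Oct 8, 454 sold [LIFO — newest first]: 383 @ $13.25 + 71 @ $15.70 = $6,189.45
Oct 11, 397 sold [LIFO — newest first]: 397 @ $12.35 = $4,902.95
Oct 15, 290 sold [LIFO — newest first]: 107 @ $15.30 + 3 @ $12.35 + 180 @ $15.70 = $4,500.15
Total COGS = $6,189.45 + $4,902.95 + $4,500.15 = $15,592.55
Ending inventory: 90 @ $14.15 + 69 @ $15.70 = $2,356.80

Ending inventory = $2,356.80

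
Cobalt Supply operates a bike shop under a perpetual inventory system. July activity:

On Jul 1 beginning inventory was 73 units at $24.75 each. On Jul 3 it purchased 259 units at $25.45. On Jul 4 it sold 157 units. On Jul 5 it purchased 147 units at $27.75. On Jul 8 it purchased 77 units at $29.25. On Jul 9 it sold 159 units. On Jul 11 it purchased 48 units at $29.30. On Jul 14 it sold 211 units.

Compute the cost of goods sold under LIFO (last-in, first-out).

COGS = $14,227.65

Jul 4, 157 sold [LIFO — newest first]: 157 @ $25.45 = $3,995.65
Jul 9, 159 sold [LIFO — newest first]: 77 @ $29.25 + 82 @ $27.75 = $4,527.75
Jul 14, 211 sold [LIFO — newest first]: 48 @ $29.30 + 65 @ $27.75 + 98 @ $25.45 = $5,704.25
Total COGS = $3,995.65 + $4,527.75 + $5,704.25 = $14,227.65
Ending inventory: 73 @ $24.75 + 4 @ $25.45 = $1,908.55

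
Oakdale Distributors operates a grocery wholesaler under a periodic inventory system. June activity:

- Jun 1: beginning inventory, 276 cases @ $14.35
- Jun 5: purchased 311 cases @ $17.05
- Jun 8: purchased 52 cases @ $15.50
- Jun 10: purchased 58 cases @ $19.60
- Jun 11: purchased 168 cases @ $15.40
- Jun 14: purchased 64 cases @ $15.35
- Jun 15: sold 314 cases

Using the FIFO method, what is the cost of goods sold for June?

COGS = $4,608.50

Jun 15, 314 sold [FIFO — oldest first]: 276 @ $14.35 + 38 @ $17.05 = $4,608.50
Ending inventory: 273 @ $17.05 + 52 @ $15.50 + 58 @ $19.60 + 168 @ $15.40 + 64 @ $15.35 = $10,167.05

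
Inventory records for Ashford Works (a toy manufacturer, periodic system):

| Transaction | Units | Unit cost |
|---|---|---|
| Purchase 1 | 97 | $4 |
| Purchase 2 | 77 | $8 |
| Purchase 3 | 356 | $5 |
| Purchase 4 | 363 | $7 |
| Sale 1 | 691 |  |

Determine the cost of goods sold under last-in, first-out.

Sale 1 (691) [LIFO — newest first]: 363 @ $7 + 328 @ $5 = $4,181
Ending inventory: 97 @ $4 + 77 @ $8 + 28 @ $5 = $1,144

COGS = $4,181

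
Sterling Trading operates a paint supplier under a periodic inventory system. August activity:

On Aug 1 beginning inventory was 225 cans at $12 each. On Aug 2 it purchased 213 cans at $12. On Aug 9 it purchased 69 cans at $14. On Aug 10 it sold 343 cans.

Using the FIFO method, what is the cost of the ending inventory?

Ending inventory = $2,106

Aug 10, 343 sold [FIFO — oldest first]: 225 @ $12 + 118 @ $12 = $4,116
Ending inventory: 95 @ $12 + 69 @ $14 = $2,106
Check: goods available $6,222 = COGS $4,116 + ending $2,106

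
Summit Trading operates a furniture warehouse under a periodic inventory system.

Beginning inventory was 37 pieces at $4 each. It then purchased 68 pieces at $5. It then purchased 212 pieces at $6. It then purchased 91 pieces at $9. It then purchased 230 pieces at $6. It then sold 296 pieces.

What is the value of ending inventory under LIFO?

Sale 1 (296) [LIFO — newest first]: 230 @ $6 + 66 @ $9 = $1,974
Ending inventory: 37 @ $4 + 68 @ $5 + 212 @ $6 + 25 @ $9 = $1,985
Check: goods available $3,959 = COGS $1,974 + ending $1,985

Ending inventory = $1,985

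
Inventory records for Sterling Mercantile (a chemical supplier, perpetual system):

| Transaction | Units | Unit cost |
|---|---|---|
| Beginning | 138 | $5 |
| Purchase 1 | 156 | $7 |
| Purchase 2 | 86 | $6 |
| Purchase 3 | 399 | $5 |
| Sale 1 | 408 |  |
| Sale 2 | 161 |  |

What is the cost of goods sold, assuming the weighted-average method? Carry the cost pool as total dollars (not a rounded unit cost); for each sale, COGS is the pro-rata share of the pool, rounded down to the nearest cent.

COGS = $3,135.70

After Beginning: 138 on hand, pool $690.00 (≈ $5.0000 each)
After Purchase 1: 294 on hand, pool $1,782.00 (≈ $6.0612 each)
After Purchase 2: 380 on hand, pool $2,298.00 (≈ $6.0474 each)
After Purchase 3: 779 on hand, pool $4,293.00 (≈ $5.5109 each)
Sale 1, sell 408: 408/779 × $4,293.00 → $2,248.45
Sale 2, sell 161: 161/371 × $2,044.55 → $887.25
Total COGS = $2,248.45 + $887.25 = $3,135.70
Ending inventory (cost pool remaining) = $1,157.30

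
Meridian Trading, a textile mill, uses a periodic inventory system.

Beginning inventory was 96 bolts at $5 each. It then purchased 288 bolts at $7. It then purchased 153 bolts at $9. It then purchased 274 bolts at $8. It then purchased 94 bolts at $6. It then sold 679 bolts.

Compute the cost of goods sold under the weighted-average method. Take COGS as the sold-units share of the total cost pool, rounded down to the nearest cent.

Sale 1, sell 679: 679/905 × $6,629.00 → $4,973.58
Ending inventory (cost pool remaining) = $1,655.42
Check: goods available $6,629.00 = COGS $4,973.58 + ending $1,655.42

COGS = $4,973.58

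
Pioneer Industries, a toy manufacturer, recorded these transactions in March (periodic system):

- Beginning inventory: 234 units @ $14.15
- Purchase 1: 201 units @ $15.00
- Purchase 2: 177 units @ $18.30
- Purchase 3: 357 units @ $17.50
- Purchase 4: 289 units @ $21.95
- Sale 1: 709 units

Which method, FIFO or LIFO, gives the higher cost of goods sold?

FIFO COGS: 234 @ $14.15 + 201 @ $15.00 + 177 @ $18.30 + 97 @ $17.50 = $11,262.70
LIFO COGS: 289 @ $21.95 + 357 @ $17.50 + 63 @ $18.30 = $13,743.95

LIFO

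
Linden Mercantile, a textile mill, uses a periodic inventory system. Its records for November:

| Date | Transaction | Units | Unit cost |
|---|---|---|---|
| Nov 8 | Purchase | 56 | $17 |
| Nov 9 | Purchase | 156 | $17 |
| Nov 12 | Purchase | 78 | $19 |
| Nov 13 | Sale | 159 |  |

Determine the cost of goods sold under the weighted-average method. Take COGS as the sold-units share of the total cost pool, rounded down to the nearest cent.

Nov 13, sell 159: 159/290 × $5,086.00 → $2,788.53
Ending inventory (cost pool remaining) = $2,297.47

COGS = $2,788.53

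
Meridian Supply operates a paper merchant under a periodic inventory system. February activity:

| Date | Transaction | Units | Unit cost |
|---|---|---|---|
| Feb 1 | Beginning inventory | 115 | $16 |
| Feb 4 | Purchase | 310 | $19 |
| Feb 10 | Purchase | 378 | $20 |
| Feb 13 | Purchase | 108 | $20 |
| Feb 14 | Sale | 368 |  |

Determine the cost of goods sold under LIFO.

Feb 14, 368 sold [LIFO — newest first]: 108 @ $20 + 260 @ $20 = $7,360
Ending inventory: 115 @ $16 + 310 @ $19 + 118 @ $20 = $10,090
Check: goods available $17,450 = COGS $7,360 + ending $10,090

COGS = $7,360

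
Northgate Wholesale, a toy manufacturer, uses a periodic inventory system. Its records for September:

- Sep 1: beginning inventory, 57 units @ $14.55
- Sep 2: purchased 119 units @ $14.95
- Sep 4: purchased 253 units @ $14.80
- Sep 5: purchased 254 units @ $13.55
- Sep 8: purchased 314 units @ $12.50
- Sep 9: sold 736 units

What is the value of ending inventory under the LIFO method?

Ending inventory = $3,866.40

Sep 9, 736 sold [LIFO — newest first]: 314 @ $12.50 + 254 @ $13.55 + 168 @ $14.80 = $9,853.10
Ending inventory: 57 @ $14.55 + 119 @ $14.95 + 85 @ $14.80 = $3,866.40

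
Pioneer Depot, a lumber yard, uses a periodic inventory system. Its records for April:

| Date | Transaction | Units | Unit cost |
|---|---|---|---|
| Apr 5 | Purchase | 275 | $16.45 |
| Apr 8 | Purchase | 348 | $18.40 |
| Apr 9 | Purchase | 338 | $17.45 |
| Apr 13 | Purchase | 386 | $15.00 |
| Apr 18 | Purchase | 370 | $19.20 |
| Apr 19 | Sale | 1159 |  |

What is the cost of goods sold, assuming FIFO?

Apr 19, 1159 sold [FIFO — oldest first]: 275 @ $16.45 + 348 @ $18.40 + 338 @ $17.45 + 198 @ $15.00 = $19,795.05
Ending inventory: 188 @ $15.00 + 370 @ $19.20 = $9,924.00

COGS = $19,795.05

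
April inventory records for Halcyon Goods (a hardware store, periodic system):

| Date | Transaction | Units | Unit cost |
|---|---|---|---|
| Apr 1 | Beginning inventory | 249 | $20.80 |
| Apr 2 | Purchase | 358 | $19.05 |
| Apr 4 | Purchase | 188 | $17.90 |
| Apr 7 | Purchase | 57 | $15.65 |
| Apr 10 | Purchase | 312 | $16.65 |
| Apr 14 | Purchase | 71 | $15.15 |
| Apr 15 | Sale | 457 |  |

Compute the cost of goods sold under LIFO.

COGS = $7,466.80

Apr 15, 457 sold [LIFO — newest first]: 71 @ $15.15 + 312 @ $16.65 + 57 @ $15.65 + 17 @ $17.90 = $7,466.80
Ending inventory: 249 @ $20.80 + 358 @ $19.05 + 171 @ $17.90 = $15,060.00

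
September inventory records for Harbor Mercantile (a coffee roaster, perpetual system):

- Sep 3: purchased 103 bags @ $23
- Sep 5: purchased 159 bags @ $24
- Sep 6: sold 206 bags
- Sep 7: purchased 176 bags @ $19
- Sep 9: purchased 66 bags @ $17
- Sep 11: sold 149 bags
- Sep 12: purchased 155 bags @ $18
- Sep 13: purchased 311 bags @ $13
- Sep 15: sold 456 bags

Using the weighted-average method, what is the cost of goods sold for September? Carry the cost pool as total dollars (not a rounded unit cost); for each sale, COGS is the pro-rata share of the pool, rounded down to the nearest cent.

After Sep 3: 103 on hand, pool $2,369.00 (≈ $23.0000 each)
After Sep 5: 262 on hand, pool $6,185.00 (≈ $23.6069 each)
Sep 6, sell 206: 206/262 × $6,185.00 → $4,863.01
After Sep 7: 232 on hand, pool $4,665.99 (≈ $20.1120 each)
After Sep 9: 298 on hand, pool $5,787.99 (≈ $19.4228 each)
Sep 11, sell 149: 149/298 × $5,787.99 → $2,893.99
After Sep 12: 304 on hand, pool $5,684.00 (≈ $18.6974 each)
After Sep 13: 615 on hand, pool $9,727.00 (≈ $15.8163 each)
Sep 15, sell 456: 456/615 × $9,727.00 → $7,212.21
Total COGS = $4,863.01 + $2,893.99 + $7,212.21 = $14,969.21
Ending inventory (cost pool remaining) = $2,514.79
Check: goods available $17,484.00 = COGS $14,969.21 + ending $2,514.79

COGS = $14,969.21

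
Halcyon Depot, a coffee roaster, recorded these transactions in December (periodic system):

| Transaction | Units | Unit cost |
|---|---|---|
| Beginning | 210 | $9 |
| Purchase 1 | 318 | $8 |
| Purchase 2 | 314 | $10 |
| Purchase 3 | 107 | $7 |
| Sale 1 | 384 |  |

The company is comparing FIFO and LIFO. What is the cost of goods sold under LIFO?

COGS = $3,519

FIFO COGS: 210 @ $9 + 174 @ $8 = $3,282
LIFO COGS: 107 @ $7 + 277 @ $10 = $3,519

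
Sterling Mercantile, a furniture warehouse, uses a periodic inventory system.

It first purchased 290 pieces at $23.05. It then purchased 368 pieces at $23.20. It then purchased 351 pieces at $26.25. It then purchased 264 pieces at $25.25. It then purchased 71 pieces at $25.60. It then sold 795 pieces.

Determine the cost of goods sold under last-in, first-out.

Sale 1 (795) [LIFO — newest first]: 71 @ $25.60 + 264 @ $25.25 + 351 @ $26.25 + 109 @ $23.20 = $20,226.15
Ending inventory: 290 @ $23.05 + 259 @ $23.20 = $12,693.30

COGS = $20,226.15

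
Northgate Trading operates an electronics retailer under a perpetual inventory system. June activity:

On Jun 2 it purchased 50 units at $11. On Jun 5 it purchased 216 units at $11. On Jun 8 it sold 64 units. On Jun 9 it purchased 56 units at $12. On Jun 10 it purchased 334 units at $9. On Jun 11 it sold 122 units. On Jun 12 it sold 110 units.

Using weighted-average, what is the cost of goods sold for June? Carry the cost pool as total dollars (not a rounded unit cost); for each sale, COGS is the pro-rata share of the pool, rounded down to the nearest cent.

After Jun 2: 50 on hand, pool $550.00 (≈ $11.0000 each)
After Jun 5: 266 on hand, pool $2,926.00 (≈ $11.0000 each)
Jun 8, sell 64: 64/266 × $2,926.00 → $704.00
After Jun 9: 258 on hand, pool $2,894.00 (≈ $11.2171 each)
After Jun 10: 592 on hand, pool $5,900.00 (≈ $9.9662 each)
Jun 11, sell 122: 122/592 × $5,900.00 → $1,215.87
Jun 12, sell 110: 110/470 × $4,684.13 → $1,096.28
Total COGS = $704.00 + $1,215.87 + $1,096.28 = $3,016.15
Ending inventory (cost pool remaining) = $3,587.85

COGS = $3,016.15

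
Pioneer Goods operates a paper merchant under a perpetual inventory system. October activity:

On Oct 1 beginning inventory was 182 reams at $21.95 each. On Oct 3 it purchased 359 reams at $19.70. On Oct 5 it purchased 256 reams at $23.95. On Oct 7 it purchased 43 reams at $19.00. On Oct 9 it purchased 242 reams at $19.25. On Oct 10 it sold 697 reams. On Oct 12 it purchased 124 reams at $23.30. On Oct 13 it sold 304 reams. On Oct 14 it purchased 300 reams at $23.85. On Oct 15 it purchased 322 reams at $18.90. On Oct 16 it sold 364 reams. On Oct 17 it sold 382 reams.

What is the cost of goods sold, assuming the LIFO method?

Oct 10, 697 sold [LIFO — newest first]: 242 @ $19.25 + 43 @ $19.00 + 256 @ $23.95 + 156 @ $19.70 = $14,679.90
Oct 13, 304 sold [LIFO — newest first]: 124 @ $23.30 + 180 @ $19.70 = $6,435.20
Oct 16, 364 sold [LIFO — newest first]: 322 @ $18.90 + 42 @ $23.85 = $7,087.50
Oct 17, 382 sold [LIFO — newest first]: 258 @ $23.85 + 23 @ $19.70 + 101 @ $21.95 = $8,823.35
Total COGS = $14,679.90 + $6,435.20 + $7,087.50 + $8,823.35 = $37,025.95
Ending inventory: 81 @ $21.95 = $1,777.95

COGS = $37,025.95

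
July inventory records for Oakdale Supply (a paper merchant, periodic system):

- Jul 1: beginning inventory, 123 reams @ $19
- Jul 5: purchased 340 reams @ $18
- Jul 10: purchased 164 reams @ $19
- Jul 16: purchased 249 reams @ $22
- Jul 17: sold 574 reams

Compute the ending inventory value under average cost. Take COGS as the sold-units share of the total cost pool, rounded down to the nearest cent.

Jul 17, sell 574: 574/876 × $17,051.00 → $11,172.68
Ending inventory (cost pool remaining) = $5,878.32

Ending inventory = $5,878.32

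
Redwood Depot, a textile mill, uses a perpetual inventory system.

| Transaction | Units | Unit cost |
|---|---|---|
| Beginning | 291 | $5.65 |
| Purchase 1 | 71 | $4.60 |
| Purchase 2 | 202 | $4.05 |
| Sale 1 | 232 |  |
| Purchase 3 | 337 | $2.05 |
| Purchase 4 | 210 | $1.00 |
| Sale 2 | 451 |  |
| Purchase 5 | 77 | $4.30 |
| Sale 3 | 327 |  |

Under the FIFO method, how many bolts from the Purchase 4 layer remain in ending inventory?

Sale 1 (232) [FIFO — oldest first]: 232 @ $5.65 = $1,310.80
Sale 2 (451) [FIFO — oldest first]: 59 @ $5.65 + 71 @ $4.60 + 202 @ $4.05 + 119 @ $2.05 = $1,722.00
Sale 3 (327) [FIFO — oldest first]: 218 @ $2.05 + 109 @ $1.00 = $555.90
Total COGS = $1,310.80 + $1,722.00 + $555.90 = $3,588.70
Ending inventory: 101 @ $1.00 + 77 @ $4.30 = $432.10

101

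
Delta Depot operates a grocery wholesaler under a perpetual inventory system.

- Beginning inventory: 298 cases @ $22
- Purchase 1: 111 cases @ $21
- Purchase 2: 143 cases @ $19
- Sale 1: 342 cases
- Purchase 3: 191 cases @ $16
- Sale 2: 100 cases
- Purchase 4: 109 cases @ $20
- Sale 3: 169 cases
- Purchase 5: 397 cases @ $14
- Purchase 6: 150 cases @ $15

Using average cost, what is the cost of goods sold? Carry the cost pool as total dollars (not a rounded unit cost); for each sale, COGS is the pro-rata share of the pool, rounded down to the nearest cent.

After Beginning: 298 on hand, pool $6,556.00 (≈ $22.0000 each)
After Purchase 1: 409 on hand, pool $8,887.00 (≈ $21.7286 each)
After Purchase 2: 552 on hand, pool $11,604.00 (≈ $21.0217 each)
Sale 1, sell 342: 342/552 × $11,604.00 → $7,189.43
After Purchase 3: 401 on hand, pool $7,470.57 (≈ $18.6299 each)
Sale 2, sell 100: 100/401 × $7,470.57 → $1,862.98
After Purchase 4: 410 on hand, pool $7,787.59 (≈ $18.9941 each)
Sale 3, sell 169: 169/410 × $7,787.59 → $3,210.00
After Purchase 5: 638 on hand, pool $10,135.59 (≈ $15.8865 each)
After Purchase 6: 788 on hand, pool $12,385.59 (≈ $15.7178 each)
Total COGS = $7,189.43 + $1,862.98 + $3,210.00 = $12,262.41
Ending inventory (cost pool remaining) = $12,385.59

COGS = $12,262.41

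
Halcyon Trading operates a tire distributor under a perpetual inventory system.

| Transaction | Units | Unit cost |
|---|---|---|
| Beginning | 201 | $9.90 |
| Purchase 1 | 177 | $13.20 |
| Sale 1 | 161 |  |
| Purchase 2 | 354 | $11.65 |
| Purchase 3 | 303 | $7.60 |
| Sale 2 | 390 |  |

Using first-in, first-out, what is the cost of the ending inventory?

Ending inventory = $4,411.45

Sale 1 (161) [FIFO — oldest first]: 161 @ $9.90 = $1,593.90
Sale 2 (390) [FIFO — oldest first]: 40 @ $9.90 + 177 @ $13.20 + 173 @ $11.65 = $4,747.85
Total COGS = $1,593.90 + $4,747.85 = $6,341.75
Ending inventory: 181 @ $11.65 + 303 @ $7.60 = $4,411.45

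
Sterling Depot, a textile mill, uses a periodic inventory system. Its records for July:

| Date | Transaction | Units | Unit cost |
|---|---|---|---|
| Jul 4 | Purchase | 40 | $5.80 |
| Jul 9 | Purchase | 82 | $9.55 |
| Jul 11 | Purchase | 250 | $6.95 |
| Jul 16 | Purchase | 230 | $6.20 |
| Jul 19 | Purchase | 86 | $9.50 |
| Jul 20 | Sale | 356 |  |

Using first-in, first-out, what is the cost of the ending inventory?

Ending inventory = $2,354.20

Jul 20, 356 sold [FIFO — oldest first]: 40 @ $5.80 + 82 @ $9.55 + 234 @ $6.95 = $2,641.40
Ending inventory: 16 @ $6.95 + 230 @ $6.20 + 86 @ $9.50 = $2,354.20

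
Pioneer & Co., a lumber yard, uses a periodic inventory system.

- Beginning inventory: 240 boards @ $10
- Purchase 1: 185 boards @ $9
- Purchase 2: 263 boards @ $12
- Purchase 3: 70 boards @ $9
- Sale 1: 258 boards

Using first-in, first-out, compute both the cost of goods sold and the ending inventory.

COGS = $2,562; ending inventory = $5,289

Sale 1 (258) [FIFO — oldest first]: 240 @ $10 + 18 @ $9 = $2,562
Ending inventory: 167 @ $9 + 263 @ $12 + 70 @ $9 = $5,289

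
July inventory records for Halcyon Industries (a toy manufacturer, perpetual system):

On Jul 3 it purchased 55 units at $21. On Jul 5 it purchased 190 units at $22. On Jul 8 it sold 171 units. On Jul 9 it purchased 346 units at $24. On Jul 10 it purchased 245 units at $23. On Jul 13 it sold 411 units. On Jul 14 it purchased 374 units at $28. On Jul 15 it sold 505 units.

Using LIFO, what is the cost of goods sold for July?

Jul 8, 171 sold [LIFO — newest first]: 171 @ $22 = $3,762
Jul 13, 411 sold [LIFO — newest first]: 245 @ $23 + 166 @ $24 = $9,619
Jul 15, 505 sold [LIFO — newest first]: 374 @ $28 + 131 @ $24 = $13,616
Total COGS = $3,762 + $9,619 + $13,616 = $26,997
Ending inventory: 55 @ $21 + 19 @ $22 + 49 @ $24 = $2,749
Check: goods available $29,746 = COGS $26,997 + ending $2,749

COGS = $26,997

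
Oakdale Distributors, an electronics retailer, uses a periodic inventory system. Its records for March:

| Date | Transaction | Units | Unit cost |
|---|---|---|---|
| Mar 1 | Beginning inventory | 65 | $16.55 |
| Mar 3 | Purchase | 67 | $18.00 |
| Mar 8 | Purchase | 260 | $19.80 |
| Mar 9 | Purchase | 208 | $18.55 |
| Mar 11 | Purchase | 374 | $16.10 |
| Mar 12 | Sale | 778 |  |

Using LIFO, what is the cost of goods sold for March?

COGS = $13,760.60

Mar 12, 778 sold [LIFO — newest first]: 374 @ $16.10 + 208 @ $18.55 + 196 @ $19.80 = $13,760.60
Ending inventory: 65 @ $16.55 + 67 @ $18.00 + 64 @ $19.80 = $3,548.95
Check: goods available $17,309.55 = COGS $13,760.60 + ending $3,548.95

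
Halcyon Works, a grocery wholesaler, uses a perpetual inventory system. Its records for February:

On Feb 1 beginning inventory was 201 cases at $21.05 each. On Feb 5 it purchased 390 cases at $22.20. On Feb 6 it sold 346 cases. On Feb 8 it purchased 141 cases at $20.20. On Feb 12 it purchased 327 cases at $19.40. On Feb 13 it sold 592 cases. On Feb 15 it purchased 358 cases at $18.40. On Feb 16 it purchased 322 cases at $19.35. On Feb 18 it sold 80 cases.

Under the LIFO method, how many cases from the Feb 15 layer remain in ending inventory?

Feb 6, 346 sold [LIFO — newest first]: 346 @ $22.20 = $7,681.20
Feb 13, 592 sold [LIFO — newest first]: 327 @ $19.40 + 141 @ $20.20 + 44 @ $22.20 + 80 @ $21.05 = $11,852.80
Feb 18, 80 sold [LIFO — newest first]: 80 @ $19.35 = $1,548.00
Total COGS = $7,681.20 + $11,852.80 + $1,548.00 = $21,082.00
Ending inventory: 121 @ $21.05 + 358 @ $18.40 + 242 @ $19.35 = $13,816.95

358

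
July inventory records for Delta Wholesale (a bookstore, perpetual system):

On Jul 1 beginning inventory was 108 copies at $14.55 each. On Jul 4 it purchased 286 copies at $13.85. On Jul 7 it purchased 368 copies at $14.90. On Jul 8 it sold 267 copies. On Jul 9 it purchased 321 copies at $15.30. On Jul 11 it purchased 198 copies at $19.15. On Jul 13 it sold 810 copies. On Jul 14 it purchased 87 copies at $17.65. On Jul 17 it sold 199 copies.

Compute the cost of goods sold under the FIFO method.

COGS = $19,622.95

Jul 8, 267 sold [FIFO — oldest first]: 108 @ $14.55 + 159 @ $13.85 = $3,773.55
Jul 13, 810 sold [FIFO — oldest first]: 127 @ $13.85 + 368 @ $14.90 + 315 @ $15.30 = $12,061.65
Jul 17, 199 sold [FIFO — oldest first]: 6 @ $15.30 + 193 @ $19.15 = $3,787.75
Total COGS = $3,773.55 + $12,061.65 + $3,787.75 = $19,622.95
Ending inventory: 5 @ $19.15 + 87 @ $17.65 = $1,631.30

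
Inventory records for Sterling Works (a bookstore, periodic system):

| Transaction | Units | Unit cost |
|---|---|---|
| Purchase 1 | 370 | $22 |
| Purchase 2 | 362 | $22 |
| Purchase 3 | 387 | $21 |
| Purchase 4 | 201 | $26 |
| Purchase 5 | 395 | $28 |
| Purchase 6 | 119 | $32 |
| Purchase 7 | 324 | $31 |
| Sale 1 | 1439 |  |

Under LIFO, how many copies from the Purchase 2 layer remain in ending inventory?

349

Sale 1 (1439) [LIFO — newest first]: 324 @ $31 + 119 @ $32 + 395 @ $28 + 201 @ $26 + 387 @ $21 + 13 @ $22 = $38,551
Ending inventory: 370 @ $22 + 349 @ $22 = $15,818
Check: goods available $54,369 = COGS $38,551 + ending $15,818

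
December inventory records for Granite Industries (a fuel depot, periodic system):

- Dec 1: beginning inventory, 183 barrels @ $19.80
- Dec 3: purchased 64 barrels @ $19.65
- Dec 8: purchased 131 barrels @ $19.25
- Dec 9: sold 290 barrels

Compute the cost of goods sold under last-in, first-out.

COGS = $5,660.35

Dec 9, 290 sold [LIFO — newest first]: 131 @ $19.25 + 64 @ $19.65 + 95 @ $19.80 = $5,660.35
Ending inventory: 88 @ $19.80 = $1,742.40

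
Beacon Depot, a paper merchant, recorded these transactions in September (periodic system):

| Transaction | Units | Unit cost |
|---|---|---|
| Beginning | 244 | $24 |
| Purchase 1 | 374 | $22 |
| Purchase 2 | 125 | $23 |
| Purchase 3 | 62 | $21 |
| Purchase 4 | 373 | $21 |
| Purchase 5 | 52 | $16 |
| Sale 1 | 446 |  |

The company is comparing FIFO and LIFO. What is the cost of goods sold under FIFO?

FIFO COGS: 244 @ $24 + 202 @ $22 = $10,300
LIFO COGS: 52 @ $16 + 373 @ $21 + 21 @ $21 = $9,106

COGS = $10,300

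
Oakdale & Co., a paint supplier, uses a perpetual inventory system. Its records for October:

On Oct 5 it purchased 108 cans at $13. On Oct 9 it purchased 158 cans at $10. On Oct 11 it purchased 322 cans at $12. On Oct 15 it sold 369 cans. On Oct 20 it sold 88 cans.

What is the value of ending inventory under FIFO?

Oct 15, 369 sold [FIFO — oldest first]: 108 @ $13 + 158 @ $10 + 103 @ $12 = $4,220
Oct 20, 88 sold [FIFO — oldest first]: 88 @ $12 = $1,056
Total COGS = $4,220 + $1,056 = $5,276
Ending inventory: 131 @ $12 = $1,572

Ending inventory = $1,572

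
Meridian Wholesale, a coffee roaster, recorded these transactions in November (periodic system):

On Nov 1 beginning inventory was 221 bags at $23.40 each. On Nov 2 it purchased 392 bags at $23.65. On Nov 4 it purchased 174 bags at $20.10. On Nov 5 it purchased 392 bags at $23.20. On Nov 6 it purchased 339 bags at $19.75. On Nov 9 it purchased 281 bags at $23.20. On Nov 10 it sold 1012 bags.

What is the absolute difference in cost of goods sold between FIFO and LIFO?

$850.75

FIFO COGS: 221 @ $23.40 + 392 @ $23.65 + 174 @ $20.10 + 225 @ $23.20 = $23,159.60
LIFO COGS: 281 @ $23.20 + 339 @ $19.75 + 392 @ $23.20 = $22,308.85
Difference = |$23,159.60 − $22,308.85| = $850.75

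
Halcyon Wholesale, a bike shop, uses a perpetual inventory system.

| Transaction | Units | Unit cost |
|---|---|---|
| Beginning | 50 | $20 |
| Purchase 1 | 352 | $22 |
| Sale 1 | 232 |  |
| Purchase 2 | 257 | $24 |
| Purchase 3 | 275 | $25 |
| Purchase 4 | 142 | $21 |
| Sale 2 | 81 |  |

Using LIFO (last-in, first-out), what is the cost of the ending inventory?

Sale 1 (232) [LIFO — newest first]: 232 @ $22 = $5,104
Sale 2 (81) [LIFO — newest first]: 81 @ $21 = $1,701
Total COGS = $5,104 + $1,701 = $6,805
Ending inventory: 50 @ $20 + 120 @ $22 + 257 @ $24 + 275 @ $25 + 61 @ $21 = $17,964

Ending inventory = $17,964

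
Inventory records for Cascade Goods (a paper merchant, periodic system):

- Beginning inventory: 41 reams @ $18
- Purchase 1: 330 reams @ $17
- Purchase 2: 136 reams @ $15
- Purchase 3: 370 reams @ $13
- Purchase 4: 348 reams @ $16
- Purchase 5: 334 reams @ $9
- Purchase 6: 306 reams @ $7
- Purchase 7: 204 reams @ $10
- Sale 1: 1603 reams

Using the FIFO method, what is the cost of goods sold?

Sale 1 (1603) [FIFO — oldest first]: 41 @ $18 + 330 @ $17 + 136 @ $15 + 370 @ $13 + 348 @ $16 + 334 @ $9 + 44 @ $7 = $22,080
Ending inventory: 262 @ $7 + 204 @ $10 = $3,874

COGS = $22,080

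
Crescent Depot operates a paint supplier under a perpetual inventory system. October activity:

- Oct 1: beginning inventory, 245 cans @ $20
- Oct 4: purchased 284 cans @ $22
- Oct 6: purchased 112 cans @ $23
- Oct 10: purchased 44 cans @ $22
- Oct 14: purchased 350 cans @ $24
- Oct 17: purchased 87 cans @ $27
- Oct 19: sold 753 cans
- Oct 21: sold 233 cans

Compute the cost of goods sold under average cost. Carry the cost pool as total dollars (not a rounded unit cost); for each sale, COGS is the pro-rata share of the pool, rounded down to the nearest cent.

After Oct 1: 245 on hand, pool $4,900.00 (≈ $20.0000 each)
After Oct 4: 529 on hand, pool $11,148.00 (≈ $21.0737 each)
After Oct 6: 641 on hand, pool $13,724.00 (≈ $21.4103 each)
After Oct 10: 685 on hand, pool $14,692.00 (≈ $21.4482 each)
After Oct 14: 1035 on hand, pool $23,092.00 (≈ $22.3111 each)
After Oct 17: 1122 on hand, pool $25,441.00 (≈ $22.6747 each)
Oct 19, sell 753: 753/1122 × $25,441.00 → $17,074.04
Oct 21, sell 233: 233/369 × $8,366.96 → $5,283.20
Total COGS = $17,074.04 + $5,283.20 = $22,357.24
Ending inventory (cost pool remaining) = $3,083.76

COGS = $22,357.24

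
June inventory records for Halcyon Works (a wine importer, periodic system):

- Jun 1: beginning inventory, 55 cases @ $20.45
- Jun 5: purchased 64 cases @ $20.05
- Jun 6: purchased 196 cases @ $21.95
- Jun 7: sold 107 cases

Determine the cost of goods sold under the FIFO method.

Jun 7, 107 sold [FIFO — oldest first]: 55 @ $20.45 + 52 @ $20.05 = $2,167.35
Ending inventory: 12 @ $20.05 + 196 @ $21.95 = $4,542.80

COGS = $2,167.35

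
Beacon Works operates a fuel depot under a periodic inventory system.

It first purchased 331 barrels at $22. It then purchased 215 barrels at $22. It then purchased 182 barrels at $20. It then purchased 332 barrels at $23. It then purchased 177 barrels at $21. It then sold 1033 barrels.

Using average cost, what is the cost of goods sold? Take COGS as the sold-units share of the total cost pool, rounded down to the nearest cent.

COGS = $22,551.46

Sale 1, sell 1033: 1033/1237 × $27,005.00 → $22,551.46
Ending inventory (cost pool remaining) = $4,453.54
Check: goods available $27,005.00 = COGS $22,551.46 + ending $4,453.54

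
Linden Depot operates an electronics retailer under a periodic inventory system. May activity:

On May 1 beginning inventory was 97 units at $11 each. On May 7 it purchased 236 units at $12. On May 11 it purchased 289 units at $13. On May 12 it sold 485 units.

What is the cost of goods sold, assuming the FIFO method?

COGS = $5,875

May 12, 485 sold [FIFO — oldest first]: 97 @ $11 + 236 @ $12 + 152 @ $13 = $5,875
Ending inventory: 137 @ $13 = $1,781
Check: goods available $7,656 = COGS $5,875 + ending $1,781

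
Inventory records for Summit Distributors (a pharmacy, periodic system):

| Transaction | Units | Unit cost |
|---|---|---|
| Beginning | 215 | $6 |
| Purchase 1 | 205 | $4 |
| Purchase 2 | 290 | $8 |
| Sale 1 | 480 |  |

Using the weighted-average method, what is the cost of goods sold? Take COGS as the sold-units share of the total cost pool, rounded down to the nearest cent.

COGS = $2,994.92

Sale 1, sell 480: 480/710 × $4,430.00 → $2,994.92
Ending inventory (cost pool remaining) = $1,435.08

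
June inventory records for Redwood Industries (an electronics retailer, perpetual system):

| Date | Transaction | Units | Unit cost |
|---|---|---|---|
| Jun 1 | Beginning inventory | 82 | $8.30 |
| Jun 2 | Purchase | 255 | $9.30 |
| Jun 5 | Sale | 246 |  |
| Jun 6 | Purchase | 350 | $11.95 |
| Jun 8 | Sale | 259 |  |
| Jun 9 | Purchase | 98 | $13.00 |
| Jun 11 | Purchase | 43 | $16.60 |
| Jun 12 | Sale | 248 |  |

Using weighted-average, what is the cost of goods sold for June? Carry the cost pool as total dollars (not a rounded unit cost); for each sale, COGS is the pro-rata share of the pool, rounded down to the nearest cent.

COGS = $8,281.05

After Jun 1: 82 on hand, pool $680.60 (≈ $8.3000 each)
After Jun 2: 337 on hand, pool $3,052.10 (≈ $9.0567 each)
Jun 5, sell 246: 246/337 × $3,052.10 → $2,227.94
After Jun 6: 441 on hand, pool $5,006.66 (≈ $11.3530 each)
Jun 8, sell 259: 259/441 × $5,006.66 → $2,940.41
After Jun 9: 280 on hand, pool $3,340.25 (≈ $11.9295 each)
After Jun 11: 323 on hand, pool $4,054.05 (≈ $12.5512 each)
Jun 12, sell 248: 248/323 × $4,054.05 → $3,112.70
Total COGS = $2,227.94 + $2,940.41 + $3,112.70 = $8,281.05
Ending inventory (cost pool remaining) = $941.35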